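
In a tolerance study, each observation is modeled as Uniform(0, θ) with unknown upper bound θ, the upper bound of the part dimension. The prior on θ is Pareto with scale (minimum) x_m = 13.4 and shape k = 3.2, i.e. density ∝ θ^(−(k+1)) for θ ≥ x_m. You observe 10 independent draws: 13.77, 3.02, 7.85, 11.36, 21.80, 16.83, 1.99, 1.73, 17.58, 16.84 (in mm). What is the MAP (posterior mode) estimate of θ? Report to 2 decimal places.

A Pareto(scale x_m, shape k) prior on the upper bound θ of Uniform(0, θ) is conjugate: posterior is Pareto(max(x_m, max xᵢ), k + n).
Sample maximum = 21.80; prior scale x_m = 13.4 → posterior scale = max = 21.80.
Posterior shape = 3.2 + 10 = 13.2.
The Pareto density is decreasing on [x_m, ∞), so the mode is x_m = 21.80.

21.80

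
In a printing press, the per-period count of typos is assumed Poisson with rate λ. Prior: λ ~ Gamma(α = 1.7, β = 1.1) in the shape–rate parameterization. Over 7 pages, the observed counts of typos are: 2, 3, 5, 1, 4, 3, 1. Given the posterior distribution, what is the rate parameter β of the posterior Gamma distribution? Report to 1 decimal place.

8.1

With a Gamma(shape α, rate β) prior, the Poisson likelihood is conjugate: the posterior is Gamma(α + ΣXᵢ, β + n).
Sum of counts S = 19 over n = 7 pages.
Posterior: Gamma(α+S, β+n) = Gamma(1.7+19, 1.1+7) = Gamma(20.7, 8.1).
Posterior β = 8.1.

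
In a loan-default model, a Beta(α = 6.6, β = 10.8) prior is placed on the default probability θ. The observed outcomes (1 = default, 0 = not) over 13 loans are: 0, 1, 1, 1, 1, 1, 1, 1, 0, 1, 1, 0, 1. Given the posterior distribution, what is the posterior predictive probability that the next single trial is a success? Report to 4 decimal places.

0.5461

The Beta prior is conjugate to a Binomial/Bernoulli likelihood; the update adds successes to α and failures to β.
Posterior: Beta(α+k, β+n−k) = Beta(6.6+10, 10.8+3) = Beta(16.6, 13.8).
For a single future Bernoulli trial, P(success | data) = α/(α+β) = 0.5461.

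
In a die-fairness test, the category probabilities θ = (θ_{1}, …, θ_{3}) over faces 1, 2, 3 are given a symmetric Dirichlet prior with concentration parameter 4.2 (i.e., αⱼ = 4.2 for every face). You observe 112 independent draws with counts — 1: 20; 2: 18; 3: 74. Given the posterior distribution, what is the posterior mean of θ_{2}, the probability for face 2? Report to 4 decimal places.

0.1782

The Dirichlet prior is conjugate to the Multinomial likelihood: each posterior αⱼ = prior αⱼ + observed count nⱼ.
Posterior concentration: (24.2, 22.2, 78.2), total = 124.6.
E[θ_{2}|data] = α_{2}/Σα = 22.2/124.6 = 0.1782.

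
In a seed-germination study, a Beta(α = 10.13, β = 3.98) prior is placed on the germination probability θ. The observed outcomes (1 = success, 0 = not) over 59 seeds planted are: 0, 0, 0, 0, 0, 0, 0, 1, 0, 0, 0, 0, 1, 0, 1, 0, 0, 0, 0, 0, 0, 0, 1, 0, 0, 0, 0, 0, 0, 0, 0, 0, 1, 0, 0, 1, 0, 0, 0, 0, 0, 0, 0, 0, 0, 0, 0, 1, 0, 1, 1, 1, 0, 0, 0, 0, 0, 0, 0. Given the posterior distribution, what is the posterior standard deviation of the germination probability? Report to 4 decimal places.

0.0519

The Beta prior is conjugate to a Binomial/Bernoulli likelihood; the update adds successes to α and failures to β.
Posterior: Beta(α+k, β+n−k) = Beta(10.13+10, 3.98+49) = Beta(20.13, 52.98).
Var = αβ/((α+β)²(α+β+1)) = 20.13·52.98/(73.11²·74.11) = 0.00269231; SD = √0.00269231 = 0.0519.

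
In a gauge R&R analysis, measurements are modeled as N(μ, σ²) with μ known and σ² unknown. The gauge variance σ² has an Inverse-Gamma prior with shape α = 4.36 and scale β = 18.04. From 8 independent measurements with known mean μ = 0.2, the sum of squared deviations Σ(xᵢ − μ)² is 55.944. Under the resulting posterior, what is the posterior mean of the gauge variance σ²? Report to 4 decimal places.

6.2516

With known mean μ and an Inverse-Gamma(α, β) prior on σ², the Normal likelihood is conjugate: posterior is Inv-Gamma(α + n/2, β + Σ(xᵢ−μ)²/2).
Posterior: Inv-Gamma(4.36 + 8/2, 18.04 + 55.944/2) = Inv-Gamma(8.36, 46.0120).
E[σ²|data] = β/(α−1) = 46.0120/7.36 = 6.2516.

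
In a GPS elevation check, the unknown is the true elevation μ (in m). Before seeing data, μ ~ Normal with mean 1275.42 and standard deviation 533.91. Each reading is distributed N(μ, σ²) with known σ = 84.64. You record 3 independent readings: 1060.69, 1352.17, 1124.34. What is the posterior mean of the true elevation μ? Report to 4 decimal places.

For Normal data with known variance σ², a Normal(μ₀, σ₀²) prior on μ is conjugate. Posterior precision = 1/σ₀² + n/σ²; posterior mean is the precision-weighted average of μ₀ and x̄.
Σxᵢ = 1060.69 + 1352.17 + 1124.34 = 3537.2, so n·x̄ = 3537.2.
σ₀² = 533.91² = 285059.8881, σ² = 84.64² = 7163.9296; σ² + n·σ₀² = 7163.9296 + 3·285059.8881 = 862343.5939.
Posterior mean = (μ₀/σ₀² + n·x̄/σ²)/(1/σ₀² + n/σ²) = (σ²·μ₀ + σ₀²·n·x̄)/(σ² + n·σ₀²) = (7163.9296·1275.42 + 285059.8881·3537.2)/862343.5939 = 1017450855.277752/862343.5939 = 1179.8671.

1179.8671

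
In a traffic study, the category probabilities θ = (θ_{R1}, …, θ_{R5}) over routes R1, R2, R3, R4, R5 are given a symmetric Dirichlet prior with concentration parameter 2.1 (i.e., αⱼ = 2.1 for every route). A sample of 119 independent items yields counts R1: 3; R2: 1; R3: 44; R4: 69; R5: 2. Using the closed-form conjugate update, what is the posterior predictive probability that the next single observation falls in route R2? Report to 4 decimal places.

The Dirichlet prior is conjugate to the Multinomial likelihood: each posterior αⱼ = prior αⱼ + observed count nⱼ.
Posterior concentration: (5.1, 3.1, 46.1, 71.1, 4.1), total = 129.5.
P(next = R2 | data) = α_{R2}/Σα = 0.0239.

0.0239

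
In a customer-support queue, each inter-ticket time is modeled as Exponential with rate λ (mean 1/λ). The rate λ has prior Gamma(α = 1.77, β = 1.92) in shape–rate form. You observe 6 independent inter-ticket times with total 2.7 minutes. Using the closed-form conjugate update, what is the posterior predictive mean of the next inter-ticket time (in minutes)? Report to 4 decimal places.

With a Gamma(shape α, rate β) prior on the exponential rate λ, the posterior after n observations with total T = Σxᵢ is Gamma(α+n, β+T).
Posterior: Gamma(1.77+6, 1.92+2.7) = Gamma(7.77, 4.62).
The predictive distribution for the next observation is Lomax; its mean is β/(α−1) = 4.62/6.77 = 0.6824.

0.6824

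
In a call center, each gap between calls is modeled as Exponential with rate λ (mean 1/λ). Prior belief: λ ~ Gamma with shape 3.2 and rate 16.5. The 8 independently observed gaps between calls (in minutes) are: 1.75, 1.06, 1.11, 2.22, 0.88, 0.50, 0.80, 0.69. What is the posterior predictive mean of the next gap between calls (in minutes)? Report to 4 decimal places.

2.5010

With a Gamma(shape α, rate β) prior on the exponential rate λ, the posterior after n observations with total T = Σxᵢ is Gamma(α+n, β+T).
Sum of observations T = 9.01 minutes; n = 8.
Posterior: Gamma(3.2+8, 16.5+9.01) = Gamma(11.2, 25.51).
The predictive distribution for the next observation is Lomax; its mean is β/(α−1) = 25.51/10.2 = 2.5010.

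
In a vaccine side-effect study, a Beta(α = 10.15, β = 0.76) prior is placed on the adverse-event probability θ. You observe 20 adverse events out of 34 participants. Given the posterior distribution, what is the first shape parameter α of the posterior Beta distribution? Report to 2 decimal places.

30.15

The Beta prior is conjugate to a Binomial/Bernoulli likelihood; the update adds successes to α and failures to β.
Posterior: Beta(α+k, β+n−k) = Beta(10.15+20, 0.76+14) = Beta(30.15, 14.76).
Posterior α = 30.15.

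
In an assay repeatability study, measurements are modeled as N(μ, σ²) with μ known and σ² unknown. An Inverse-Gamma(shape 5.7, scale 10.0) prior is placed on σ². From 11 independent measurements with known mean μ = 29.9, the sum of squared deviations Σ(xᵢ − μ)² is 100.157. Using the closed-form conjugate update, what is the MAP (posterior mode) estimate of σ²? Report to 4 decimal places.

With known mean μ and an Inverse-Gamma(α, β) prior on σ², the Normal likelihood is conjugate: posterior is Inv-Gamma(α + n/2, β + Σ(xᵢ−μ)²/2).
Posterior: Inv-Gamma(5.7 + 11/2, 10.0 + 100.157/2) = Inv-Gamma(11.20, 60.0785).
Mode = β/(α+1) = 60.0785/12.20 = 4.9245.

4.9245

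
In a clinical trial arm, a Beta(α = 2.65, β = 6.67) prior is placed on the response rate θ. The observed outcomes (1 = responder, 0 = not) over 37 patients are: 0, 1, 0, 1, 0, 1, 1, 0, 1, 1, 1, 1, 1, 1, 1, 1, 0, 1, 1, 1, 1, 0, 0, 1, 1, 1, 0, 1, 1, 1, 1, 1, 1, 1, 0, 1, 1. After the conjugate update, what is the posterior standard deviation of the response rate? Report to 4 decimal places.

0.0688

The Beta prior is conjugate to a Binomial/Bernoulli likelihood; the update adds successes to α and failures to β.
Posterior: Beta(α+k, β+n−k) = Beta(2.65+28, 6.67+9) = Beta(30.65, 15.67).
Var = αβ/((α+β)²(α+β+1)) = 30.65·15.67/(46.32²·47.32) = 0.00473062; SD = √0.00473062 = 0.0688.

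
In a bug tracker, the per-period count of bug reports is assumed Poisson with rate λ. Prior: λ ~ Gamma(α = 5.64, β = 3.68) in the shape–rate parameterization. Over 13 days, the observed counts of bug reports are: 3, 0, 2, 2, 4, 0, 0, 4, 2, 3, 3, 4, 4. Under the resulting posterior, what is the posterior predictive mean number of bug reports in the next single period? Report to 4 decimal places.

With a Gamma(shape α, rate β) prior, the Poisson likelihood is conjugate: the posterior is Gamma(α + ΣXᵢ, β + n).
Sum of counts S = 31 over n = 13 days.
Posterior: Gamma(α+S, β+n) = Gamma(5.64+31, 3.68+13) = Gamma(36.64, 16.68).
The predictive distribution for one future period is NegBinom with mean α/β = 2.1966.

2.1966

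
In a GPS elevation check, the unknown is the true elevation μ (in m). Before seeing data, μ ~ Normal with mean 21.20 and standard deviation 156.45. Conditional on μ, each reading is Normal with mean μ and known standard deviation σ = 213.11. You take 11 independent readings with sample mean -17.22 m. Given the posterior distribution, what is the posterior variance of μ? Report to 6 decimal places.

3532.802228

For Normal data with known variance σ², a Normal(μ₀, σ₀²) prior on μ is conjugate. Posterior precision = 1/σ₀² + n/σ²; posterior mean is the precision-weighted average of μ₀ and x̄.
σ₀² = 156.45² = 24476.6025, σ² = 213.11² = 45415.8721; σ² + n·σ₀² = 45415.8721 + 11·24476.6025 = 314658.4996.
Posterior precision = 1/σ₀² + n/σ² = 1/24476.6025 + 11/45415.8721 = (σ² + n·σ₀²)/(σ₀²σ²) = 314658.4996/(24476.6025·45415.8721); posterior variance σₙ² = σ₀²σ²/(σ² + n·σ₀²) = 24476.6025·45415.8721/314658.4996 = 3532.802228.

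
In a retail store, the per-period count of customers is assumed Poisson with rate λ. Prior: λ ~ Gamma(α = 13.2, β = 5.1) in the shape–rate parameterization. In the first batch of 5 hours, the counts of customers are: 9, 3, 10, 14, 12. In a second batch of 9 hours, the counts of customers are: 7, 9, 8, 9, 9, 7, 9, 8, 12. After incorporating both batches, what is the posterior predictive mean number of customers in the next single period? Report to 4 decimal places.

7.2880

With a Gamma(shape α, rate β) prior, the Poisson likelihood is conjugate: the posterior is Gamma(α + ΣXᵢ, β + n).
Batch 1: sum of counts S = 48 over n = 5 hours.
After batch 1: Gamma(α+S, β+n) = Gamma(13.2+48, 5.1+5) = Gamma(61.2, 10.1).
Batch 2: sum of counts S = 78 over n = 9 hours.
After batch 2: Gamma(α+S, β+n) = Gamma(61.2+78, 10.1+9) = Gamma(139.2, 19.1).
The predictive distribution for one future period is NegBinom with mean α/β = 7.2880.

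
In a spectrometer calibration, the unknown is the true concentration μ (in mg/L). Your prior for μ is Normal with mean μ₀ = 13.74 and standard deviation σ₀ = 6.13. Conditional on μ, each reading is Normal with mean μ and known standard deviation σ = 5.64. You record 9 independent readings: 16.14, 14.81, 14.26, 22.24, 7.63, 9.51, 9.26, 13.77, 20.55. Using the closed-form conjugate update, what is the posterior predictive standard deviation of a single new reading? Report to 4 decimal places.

For Normal data with known variance σ², a Normal(μ₀, σ₀²) prior on μ is conjugate. Posterior precision = 1/σ₀² + n/σ²; posterior mean is the precision-weighted average of μ₀ and x̄.
σ₀² = 6.13² = 37.5769, σ² = 5.64² = 31.8096; σ² + n·σ₀² = 31.8096 + 9·37.5769 = 370.0017.
Posterior precision = 1/σ₀² + n/σ² = 1/37.5769 + 9/31.8096 = (σ² + n·σ₀²)/(σ₀²σ²) = 370.0017/(37.5769·31.8096); posterior variance σₙ² = σ₀²σ²/(σ² + n·σ₀²) = 37.5769·31.8096/370.0017 = 3.230542.
Predictive variance for one new observation = σₙ² + σ² = 37.5769·31.8096/370.0017 + 31.8096 = σ²·(σ₀² + 370.0017)/370.0017 = 31.8096·407.5786/370.0017 = 35.040142; SD = √(31.8096·407.5786/370.0017) = 5.9195.

5.9195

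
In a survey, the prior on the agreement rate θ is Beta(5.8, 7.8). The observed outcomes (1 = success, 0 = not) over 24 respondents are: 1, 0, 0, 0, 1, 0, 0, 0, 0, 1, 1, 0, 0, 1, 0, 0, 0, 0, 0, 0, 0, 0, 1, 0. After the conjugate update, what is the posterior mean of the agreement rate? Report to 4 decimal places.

The Beta prior is conjugate to a Binomial/Bernoulli likelihood; the update adds successes to α and failures to β.
Posterior: Beta(α+k, β+n−k) = Beta(5.8+6, 7.8+18) = Beta(11.8, 25.8).
Posterior mean = α/(α+β) = 11.8/37.6 = 0.3138.

0.3138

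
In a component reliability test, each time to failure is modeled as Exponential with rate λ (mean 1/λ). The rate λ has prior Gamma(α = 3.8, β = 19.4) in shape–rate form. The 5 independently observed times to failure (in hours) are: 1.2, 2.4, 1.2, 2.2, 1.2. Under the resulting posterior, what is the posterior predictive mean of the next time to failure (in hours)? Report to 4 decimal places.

With a Gamma(shape α, rate β) prior on the exponential rate λ, the posterior after n observations with total T = Σxᵢ is Gamma(α+n, β+T).
Sum of observations T = 8.2 hours; n = 5.
Posterior: Gamma(3.8+5, 19.4+8.2) = Gamma(8.8, 27.6).
The predictive distribution for the next observation is Lomax; its mean is β/(α−1) = 27.6/7.8 = 3.5385.

3.5385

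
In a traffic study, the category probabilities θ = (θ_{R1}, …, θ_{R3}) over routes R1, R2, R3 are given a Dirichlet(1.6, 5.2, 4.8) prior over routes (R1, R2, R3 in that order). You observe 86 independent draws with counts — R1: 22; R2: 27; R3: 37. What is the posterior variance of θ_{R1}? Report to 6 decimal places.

0.001859

The Dirichlet prior is conjugate to the Multinomial likelihood: each posterior αⱼ = prior αⱼ + observed count nⱼ.
Posterior concentration: (23.6, 32.2, 41.8), total = 97.6.
Var[θ_j] = α_j(Σα−α_j)/((Σα)²(Σα+1)) = 23.6·74.0/(97.6²·98.6) = 0.001859.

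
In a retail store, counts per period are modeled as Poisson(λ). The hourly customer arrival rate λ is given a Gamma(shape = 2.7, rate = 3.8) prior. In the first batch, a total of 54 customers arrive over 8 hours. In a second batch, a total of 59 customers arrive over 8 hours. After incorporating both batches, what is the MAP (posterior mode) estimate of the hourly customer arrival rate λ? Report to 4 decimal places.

With a Gamma(shape α, rate β) prior, the Poisson likelihood is conjugate: the posterior is Gamma(α + ΣXᵢ, β + n).
After batch 1: Gamma(α+S, β+n) = Gamma(2.7+54, 3.8+8) = Gamma(56.7, 11.8).
After batch 2: Gamma(α+S, β+n) = Gamma(56.7+59, 11.8+8) = Gamma(115.7, 19.8).
Mode of Gamma(α,β) for α≥1 is (α−1)/β = 114.7/19.8 = 5.7929.

5.7929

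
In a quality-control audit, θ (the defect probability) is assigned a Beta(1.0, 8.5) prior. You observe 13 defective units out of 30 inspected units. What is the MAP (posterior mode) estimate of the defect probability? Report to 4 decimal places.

0.3467

The Beta prior is conjugate to a Binomial/Bernoulli likelihood; the update adds successes to α and failures to β.
Posterior: Beta(α+k, β+n−k) = Beta(1.0+13, 8.5+17) = Beta(14.0, 25.5).
Mode of Beta(a,b) for a,b>1 is (a−1)/(a+b−2) = 13.0/37.5 = 0.3467.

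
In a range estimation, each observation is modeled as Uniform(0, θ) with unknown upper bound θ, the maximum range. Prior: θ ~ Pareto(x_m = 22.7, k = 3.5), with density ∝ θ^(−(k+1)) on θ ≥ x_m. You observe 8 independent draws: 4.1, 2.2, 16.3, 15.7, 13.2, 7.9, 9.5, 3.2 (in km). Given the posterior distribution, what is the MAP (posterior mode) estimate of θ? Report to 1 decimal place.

A Pareto(scale x_m, shape k) prior on the upper bound θ of Uniform(0, θ) is conjugate: posterior is Pareto(max(x_m, max xᵢ), k + n).
Sample maximum = 16.3; prior scale x_m = 22.7 → posterior scale = max = 22.7.
Posterior shape = 3.5 + 8 = 11.5.
The Pareto density is decreasing on [x_m, ∞), so the mode is x_m = 22.7.

22.7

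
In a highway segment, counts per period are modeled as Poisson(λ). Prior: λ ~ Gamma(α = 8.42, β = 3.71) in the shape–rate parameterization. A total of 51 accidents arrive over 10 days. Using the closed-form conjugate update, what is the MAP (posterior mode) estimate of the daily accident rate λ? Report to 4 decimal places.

With a Gamma(shape α, rate β) prior, the Poisson likelihood is conjugate: the posterior is Gamma(α + ΣXᵢ, β + n).
Posterior: Gamma(α+S, β+n) = Gamma(8.42+51, 3.71+10) = Gamma(59.42, 13.71).
Mode of Gamma(α,β) for α≥1 is (α−1)/β = 58.42/13.71 = 4.2611.

4.2611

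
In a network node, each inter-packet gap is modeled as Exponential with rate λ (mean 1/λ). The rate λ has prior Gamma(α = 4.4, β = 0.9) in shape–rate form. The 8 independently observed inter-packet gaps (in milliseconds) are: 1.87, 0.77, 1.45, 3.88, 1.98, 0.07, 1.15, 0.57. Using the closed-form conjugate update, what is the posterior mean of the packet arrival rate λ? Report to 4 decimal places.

With a Gamma(shape α, rate β) prior on the exponential rate λ, the posterior after n observations with total T = Σxᵢ is Gamma(α+n, β+T).
Sum of observations T = 11.74 milliseconds; n = 8.
Posterior: Gamma(4.4+8, 0.9+11.74) = Gamma(12.4, 12.64).
Posterior mean of λ = α/β = 12.4/12.64 = 0.9810.

0.9810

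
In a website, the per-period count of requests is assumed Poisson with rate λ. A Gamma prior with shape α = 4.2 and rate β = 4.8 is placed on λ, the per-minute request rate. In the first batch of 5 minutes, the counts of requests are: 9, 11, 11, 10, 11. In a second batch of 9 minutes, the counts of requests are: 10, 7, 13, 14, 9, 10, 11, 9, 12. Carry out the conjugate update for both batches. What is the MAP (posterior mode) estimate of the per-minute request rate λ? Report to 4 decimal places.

7.9894

With a Gamma(shape α, rate β) prior, the Poisson likelihood is conjugate: the posterior is Gamma(α + ΣXᵢ, β + n).
Batch 1: sum of counts S = 52 over n = 5 minutes.
After batch 1: Gamma(α+S, β+n) = Gamma(4.2+52, 4.8+5) = Gamma(56.2, 9.8).
Batch 2: sum of counts S = 95 over n = 9 minutes.
After batch 2: Gamma(α+S, β+n) = Gamma(56.2+95, 9.8+9) = Gamma(151.2, 18.8).
Mode of Gamma(α,β) for α≥1 is (α−1)/β = 150.2/18.8 = 7.9894.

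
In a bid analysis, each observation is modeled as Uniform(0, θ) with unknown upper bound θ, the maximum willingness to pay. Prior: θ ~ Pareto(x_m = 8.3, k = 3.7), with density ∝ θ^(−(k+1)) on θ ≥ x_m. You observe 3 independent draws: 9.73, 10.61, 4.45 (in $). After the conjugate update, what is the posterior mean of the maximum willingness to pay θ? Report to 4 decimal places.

12.4714

A Pareto(scale x_m, shape k) prior on the upper bound θ of Uniform(0, θ) is conjugate: posterior is Pareto(max(x_m, max xᵢ), k + n).
Sample maximum = 10.61; prior scale x_m = 8.3 → posterior scale = max = 10.61.
Posterior shape = 3.7 + 3 = 6.7.
E[θ|data] = k·x_m/(k−1) = 6.7·10.61/5.7 = 12.4714.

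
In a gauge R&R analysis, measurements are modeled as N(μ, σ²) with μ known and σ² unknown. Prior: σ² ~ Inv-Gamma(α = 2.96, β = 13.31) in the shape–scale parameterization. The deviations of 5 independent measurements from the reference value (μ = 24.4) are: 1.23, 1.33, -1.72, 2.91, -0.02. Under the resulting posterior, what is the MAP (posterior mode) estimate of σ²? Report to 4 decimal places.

With known mean μ and an Inverse-Gamma(α, β) prior on σ², the Normal likelihood is conjugate: posterior is Inv-Gamma(α + n/2, β + Σ(xᵢ−μ)²/2).
Σ(xᵢ−μ)² = (1.23)² + (1.33)² + (-1.72)² + (2.91)² + (-0.02)² = 14.7087.
Posterior: Inv-Gamma(2.96 + 5/2, 13.31 + 14.7087/2) = Inv-Gamma(5.46, 20.66435).
Mode = β/(α+1) = 20.66435/6.46 = 3.1988.

3.1988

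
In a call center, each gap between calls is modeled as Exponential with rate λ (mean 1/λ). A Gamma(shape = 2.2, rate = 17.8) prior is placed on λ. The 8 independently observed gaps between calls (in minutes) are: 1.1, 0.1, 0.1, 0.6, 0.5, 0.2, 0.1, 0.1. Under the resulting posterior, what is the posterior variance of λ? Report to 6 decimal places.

With a Gamma(shape α, rate β) prior on the exponential rate λ, the posterior after n observations with total T = Σxᵢ is Gamma(α+n, β+T).
Sum of observations T = 2.8 minutes; n = 8.
Posterior: Gamma(2.2+8, 17.8+2.8) = Gamma(10.2, 20.6).
Var = α/β² = 0.024036.

0.024036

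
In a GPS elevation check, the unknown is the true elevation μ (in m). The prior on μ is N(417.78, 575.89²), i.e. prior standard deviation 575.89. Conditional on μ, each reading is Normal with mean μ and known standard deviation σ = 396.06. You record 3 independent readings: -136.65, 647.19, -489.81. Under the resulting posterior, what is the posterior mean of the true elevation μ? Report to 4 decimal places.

62.8658

For Normal data with known variance σ², a Normal(μ₀, σ₀²) prior on μ is conjugate. Posterior precision = 1/σ₀² + n/σ²; posterior mean is the precision-weighted average of μ₀ and x̄.
Σxᵢ = (-136.65) + 647.19 + (-489.81) = 20.73, so n·x̄ = 20.73.
σ₀² = 575.89² = 331649.2921, σ² = 396.06² = 156863.5236; σ² + n·σ₀² = 156863.5236 + 3·331649.2921 = 1151811.3999.
Posterior mean = (μ₀/σ₀² + n·x̄/σ²)/(1/σ₀² + n/σ²) = (σ²·μ₀ + σ₀²·n·x̄)/(σ² + n·σ₀²) = (156863.5236·417.78 + 331649.2921·20.73)/1151811.3999 = 72409532.714841/1151811.3999 = 62.8658.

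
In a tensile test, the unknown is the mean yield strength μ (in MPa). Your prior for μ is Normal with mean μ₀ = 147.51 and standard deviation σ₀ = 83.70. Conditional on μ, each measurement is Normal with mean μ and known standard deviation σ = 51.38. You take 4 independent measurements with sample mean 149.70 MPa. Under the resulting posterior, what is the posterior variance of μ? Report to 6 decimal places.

603.155408

For Normal data with known variance σ², a Normal(μ₀, σ₀²) prior on μ is conjugate. Posterior precision = 1/σ₀² + n/σ²; posterior mean is the precision-weighted average of μ₀ and x̄.
σ₀² = 83.70² = 7005.69, σ² = 51.38² = 2639.9044; σ² + n·σ₀² = 2639.9044 + 4·7005.69 = 30662.6644.
Posterior precision = 1/σ₀² + n/σ² = 1/7005.69 + 4/2639.9044 = (σ² + n·σ₀²)/(σ₀²σ²) = 30662.6644/(7005.69·2639.9044); posterior variance σₙ² = σ₀²σ²/(σ² + n·σ₀²) = 7005.69·2639.9044/30662.6644 = 603.155408.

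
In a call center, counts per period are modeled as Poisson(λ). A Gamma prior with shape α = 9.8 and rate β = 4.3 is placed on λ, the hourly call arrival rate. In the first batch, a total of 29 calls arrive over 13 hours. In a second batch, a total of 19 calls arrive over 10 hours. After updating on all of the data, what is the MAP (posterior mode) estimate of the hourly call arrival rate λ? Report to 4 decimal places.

2.0806

With a Gamma(shape α, rate β) prior, the Poisson likelihood is conjugate: the posterior is Gamma(α + ΣXᵢ, β + n).
After batch 1: Gamma(α+S, β+n) = Gamma(9.8+29, 4.3+13) = Gamma(38.8, 17.3).
After batch 2: Gamma(α+S, β+n) = Gamma(38.8+19, 17.3+10) = Gamma(57.8, 27.3).
Mode of Gamma(α,β) for α≥1 is (α−1)/β = 56.8/27.3 = 2.0806.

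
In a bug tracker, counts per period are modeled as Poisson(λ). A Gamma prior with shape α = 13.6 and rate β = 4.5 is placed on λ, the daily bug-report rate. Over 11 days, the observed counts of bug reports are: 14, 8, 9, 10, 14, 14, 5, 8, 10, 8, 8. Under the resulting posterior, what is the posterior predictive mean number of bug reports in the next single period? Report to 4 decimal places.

With a Gamma(shape α, rate β) prior, the Poisson likelihood is conjugate: the posterior is Gamma(α + ΣXᵢ, β + n).
Sum of counts S = 108 over n = 11 days.
Posterior: Gamma(α+S, β+n) = Gamma(13.6+108, 4.5+11) = Gamma(121.6, 15.5).
The predictive distribution for one future period is NegBinom with mean α/β = 7.8452.

7.8452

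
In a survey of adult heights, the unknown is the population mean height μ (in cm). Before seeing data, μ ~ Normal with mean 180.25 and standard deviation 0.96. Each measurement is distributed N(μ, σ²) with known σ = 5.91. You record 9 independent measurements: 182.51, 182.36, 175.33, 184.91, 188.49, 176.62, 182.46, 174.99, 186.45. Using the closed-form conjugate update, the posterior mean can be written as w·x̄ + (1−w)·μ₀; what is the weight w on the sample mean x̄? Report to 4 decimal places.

For Normal data with known variance σ², a Normal(μ₀, σ₀²) prior on μ is conjugate. Posterior precision = 1/σ₀² + n/σ²; posterior mean is the precision-weighted average of μ₀ and x̄.
σ₀² = 0.96² = 0.9216, σ² = 5.91² = 34.9281. Prior precision 1/σ₀² = 1/0.9216; data precision n/σ² = 9/34.9281.
w = (n/σ²)/(1/σ₀² + n/σ²) = n·σ₀²/(σ² + n·σ₀²) = 9·0.9216/(34.9281 + 9·0.9216) = 8.2944/43.2225 = 0.1919.

0.1919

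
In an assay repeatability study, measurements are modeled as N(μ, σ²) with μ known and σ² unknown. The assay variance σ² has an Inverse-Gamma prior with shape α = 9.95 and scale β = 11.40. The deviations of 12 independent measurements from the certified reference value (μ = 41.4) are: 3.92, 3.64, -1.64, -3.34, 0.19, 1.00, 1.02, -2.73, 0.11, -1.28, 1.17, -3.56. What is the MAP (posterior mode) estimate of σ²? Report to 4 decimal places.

With known mean μ and an Inverse-Gamma(α, β) prior on σ², the Normal likelihood is conjugate: posterior is Inv-Gamma(α + n/2, β + Σ(xᵢ−μ)²/2).
Σ(xᵢ−μ)² = (3.92)² + (3.64)² + (-1.64)² + (-3.34)² + (0.19)² + (1.00)² + (1.02)² + (-2.73)² + (0.11)² + (-1.28)² + (1.17)² + (-3.56)² = 67.6836.
Posterior: Inv-Gamma(9.95 + 12/2, 11.40 + 67.6836/2) = Inv-Gamma(15.95, 45.24180).
Mode = β/(α+1) = 45.24180/16.95 = 2.6691.

2.6691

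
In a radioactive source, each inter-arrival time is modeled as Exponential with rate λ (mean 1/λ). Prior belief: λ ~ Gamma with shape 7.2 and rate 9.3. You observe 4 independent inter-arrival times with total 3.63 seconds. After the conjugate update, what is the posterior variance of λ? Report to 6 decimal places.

With a Gamma(shape α, rate β) prior on the exponential rate λ, the posterior after n observations with total T = Σxᵢ is Gamma(α+n, β+T).
Posterior: Gamma(7.2+4, 9.3+3.63) = Gamma(11.2, 12.93).
Var = α/β² = 0.066992.

0.066992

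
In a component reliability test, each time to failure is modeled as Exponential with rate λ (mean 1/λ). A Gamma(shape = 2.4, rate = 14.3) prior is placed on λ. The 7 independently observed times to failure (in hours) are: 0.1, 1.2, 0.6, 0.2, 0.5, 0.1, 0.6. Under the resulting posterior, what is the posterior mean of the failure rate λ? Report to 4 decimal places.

0.5341

With a Gamma(shape α, rate β) prior on the exponential rate λ, the posterior after n observations with total T = Σxᵢ is Gamma(α+n, β+T).
Sum of observations T = 3.3 hours; n = 7.
Posterior: Gamma(2.4+7, 14.3+3.3) = Gamma(9.4, 17.6).
Posterior mean of λ = α/β = 9.4/17.6 = 0.5341.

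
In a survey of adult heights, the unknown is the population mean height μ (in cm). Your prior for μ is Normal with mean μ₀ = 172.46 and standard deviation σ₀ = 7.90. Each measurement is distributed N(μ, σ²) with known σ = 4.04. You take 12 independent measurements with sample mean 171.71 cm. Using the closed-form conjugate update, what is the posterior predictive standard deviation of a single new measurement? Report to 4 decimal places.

For Normal data with known variance σ², a Normal(μ₀, σ₀²) prior on μ is conjugate. Posterior precision = 1/σ₀² + n/σ²; posterior mean is the precision-weighted average of μ₀ and x̄.
σ₀² = 7.90² = 62.41, σ² = 4.04² = 16.3216; σ² + n·σ₀² = 16.3216 + 12·62.41 = 765.2416.
Posterior precision = 1/σ₀² + n/σ² = 1/62.41 + 12/16.3216 = (σ² + n·σ₀²)/(σ₀²σ²) = 765.2416/(62.41·16.3216); posterior variance σₙ² = σ₀²σ²/(σ² + n·σ₀²) = 62.41·16.3216/765.2416 = 1.331123.
Predictive variance for one new observation = σₙ² + σ² = 62.41·16.3216/765.2416 + 16.3216 = σ²·(σ₀² + 765.2416)/765.2416 = 16.3216·827.6516/765.2416 = 17.652723; SD = √(16.3216·827.6516/765.2416) = 4.2015.

4.2015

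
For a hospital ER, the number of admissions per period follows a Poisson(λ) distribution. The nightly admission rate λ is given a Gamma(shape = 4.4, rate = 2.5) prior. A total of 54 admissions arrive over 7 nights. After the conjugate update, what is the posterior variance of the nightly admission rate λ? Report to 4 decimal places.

With a Gamma(shape α, rate β) prior, the Poisson likelihood is conjugate: the posterior is Gamma(α + ΣXᵢ, β + n).
Posterior: Gamma(α+S, β+n) = Gamma(4.4+54, 2.5+7) = Gamma(58.4, 9.5).
Var = α/β² = 58.4/9.5² = 0.6471.

0.6471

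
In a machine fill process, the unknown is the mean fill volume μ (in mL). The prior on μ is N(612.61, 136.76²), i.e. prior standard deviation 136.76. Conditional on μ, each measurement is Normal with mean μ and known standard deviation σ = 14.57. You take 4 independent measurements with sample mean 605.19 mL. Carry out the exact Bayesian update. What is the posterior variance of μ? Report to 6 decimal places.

For Normal data with known variance σ², a Normal(μ₀, σ₀²) prior on μ is conjugate. Posterior precision = 1/σ₀² + n/σ²; posterior mean is the precision-weighted average of μ₀ and x̄.
σ₀² = 136.76² = 18703.2976, σ² = 14.57² = 212.2849; σ² + n·σ₀² = 212.2849 + 4·18703.2976 = 75025.4753.
Posterior precision = 1/σ₀² + n/σ² = 1/18703.2976 + 4/212.2849 = (σ² + n·σ₀²)/(σ₀²σ²) = 75025.4753/(18703.2976·212.2849); posterior variance σₙ² = σ₀²σ²/(σ² + n·σ₀²) = 18703.2976·212.2849/75025.4753 = 52.921060.

52.921060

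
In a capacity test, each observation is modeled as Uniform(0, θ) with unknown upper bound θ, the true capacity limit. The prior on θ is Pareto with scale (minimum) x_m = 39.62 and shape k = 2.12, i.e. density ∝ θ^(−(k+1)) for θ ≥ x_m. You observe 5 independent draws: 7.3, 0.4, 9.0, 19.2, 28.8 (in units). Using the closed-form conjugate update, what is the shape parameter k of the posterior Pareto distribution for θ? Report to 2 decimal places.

7.12

A Pareto(scale x_m, shape k) prior on the upper bound θ of Uniform(0, θ) is conjugate: posterior is Pareto(max(x_m, max xᵢ), k + n).
Sample maximum = 28.8; prior scale x_m = 39.62 → posterior scale = max = 39.62.
Posterior shape = 2.12 + 5 = 7.12.
Posterior shape k = 7.12.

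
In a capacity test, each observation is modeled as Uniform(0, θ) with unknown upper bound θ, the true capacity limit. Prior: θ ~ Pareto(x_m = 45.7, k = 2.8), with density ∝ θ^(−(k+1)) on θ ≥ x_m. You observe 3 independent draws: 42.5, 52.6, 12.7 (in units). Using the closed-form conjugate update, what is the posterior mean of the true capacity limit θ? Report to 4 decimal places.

63.5583

A Pareto(scale x_m, shape k) prior on the upper bound θ of Uniform(0, θ) is conjugate: posterior is Pareto(max(x_m, max xᵢ), k + n).
Sample maximum = 52.6; prior scale x_m = 45.7 → posterior scale = max = 52.6.
Posterior shape = 2.8 + 3 = 5.8.
E[θ|data] = k·x_m/(k−1) = 5.8·52.6/4.8 = 63.5583.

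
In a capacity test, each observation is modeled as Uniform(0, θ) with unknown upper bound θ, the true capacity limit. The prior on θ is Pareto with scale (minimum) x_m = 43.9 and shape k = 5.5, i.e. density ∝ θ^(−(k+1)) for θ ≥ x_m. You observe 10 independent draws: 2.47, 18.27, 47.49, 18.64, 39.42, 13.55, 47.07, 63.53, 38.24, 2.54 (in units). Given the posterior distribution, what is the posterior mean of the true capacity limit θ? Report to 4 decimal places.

67.9114

A Pareto(scale x_m, shape k) prior on the upper bound θ of Uniform(0, θ) is conjugate: posterior is Pareto(max(x_m, max xᵢ), k + n).
Sample maximum = 63.53; prior scale x_m = 43.9 → posterior scale = max = 63.53.
Posterior shape = 5.5 + 10 = 15.5.
E[θ|data] = k·x_m/(k−1) = 15.5·63.53/14.5 = 67.9114.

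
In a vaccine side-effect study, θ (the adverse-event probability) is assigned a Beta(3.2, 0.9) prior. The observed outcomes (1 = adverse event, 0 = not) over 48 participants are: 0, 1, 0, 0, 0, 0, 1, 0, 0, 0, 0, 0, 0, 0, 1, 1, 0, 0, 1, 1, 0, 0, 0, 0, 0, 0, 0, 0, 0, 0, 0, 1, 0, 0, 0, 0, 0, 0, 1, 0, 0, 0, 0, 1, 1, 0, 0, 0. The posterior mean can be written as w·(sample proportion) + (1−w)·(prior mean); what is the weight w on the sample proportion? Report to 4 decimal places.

0.9213

The Beta prior is conjugate to a Binomial/Bernoulli likelihood; the update adds successes to α and failures to β.
Posterior mean = (α₀+k)/(α₀+β₀+n) = [n/(α₀+β₀+n)]·(k/n) + [(α₀+β₀)/(α₀+β₀+n)]·α₀/(α₀+β₀), so only n and the prior enter the weight.
The weight on the data is w = n/(α₀+β₀+n) = 48/(3.2+0.9+48) = 48/52.1 = 0.9213.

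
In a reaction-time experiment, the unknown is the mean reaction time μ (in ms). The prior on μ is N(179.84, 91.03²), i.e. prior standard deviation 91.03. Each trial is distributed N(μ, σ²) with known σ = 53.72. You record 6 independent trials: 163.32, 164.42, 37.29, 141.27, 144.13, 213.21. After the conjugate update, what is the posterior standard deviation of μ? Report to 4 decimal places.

21.3211

For Normal data with known variance σ², a Normal(μ₀, σ₀²) prior on μ is conjugate. Posterior precision = 1/σ₀² + n/σ²; posterior mean is the precision-weighted average of μ₀ and x̄.
σ₀² = 91.03² = 8286.4609, σ² = 53.72² = 2885.8384; σ² + n·σ₀² = 2885.8384 + 6·8286.4609 = 52604.6038.
Posterior precision = 1/σ₀² + n/σ² = 1/8286.4609 + 6/2885.8384 = (σ² + n·σ₀²)/(σ₀²σ²) = 52604.6038/(8286.4609·2885.8384); posterior variance σₙ² = σ₀²σ²/(σ² + n·σ₀²) = 8286.4609·2885.8384/52604.6038 = 454.587343.
Posterior SD = √σₙ² = √(8286.4609·2885.8384/52604.6038) = 21.3211.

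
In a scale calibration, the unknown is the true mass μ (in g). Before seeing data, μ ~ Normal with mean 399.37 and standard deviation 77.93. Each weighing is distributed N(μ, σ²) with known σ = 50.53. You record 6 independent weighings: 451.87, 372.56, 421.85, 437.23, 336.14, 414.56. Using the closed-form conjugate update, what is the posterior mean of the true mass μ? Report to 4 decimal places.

405.2871

For Normal data with known variance σ², a Normal(μ₀, σ₀²) prior on μ is conjugate. Posterior precision = 1/σ₀² + n/σ²; posterior mean is the precision-weighted average of μ₀ and x̄.
Σxᵢ = 451.87 + 372.56 + 421.85 + 437.23 + 336.14 + 414.56 = 2434.21, so n·x̄ = 2434.21.
σ₀² = 77.93² = 6073.0849, σ² = 50.53² = 2553.2809; σ² + n·σ₀² = 2553.2809 + 6·6073.0849 = 38991.7903.
Posterior mean = (μ₀/σ₀² + n·x̄/σ²)/(1/σ₀² + n/σ²) = (σ²·μ₀ + σ₀²·n·x̄)/(σ² + n·σ₀²) = (2553.2809·399.37 + 6073.0849·2434.21)/38991.7903 = 15802867.787462/38991.7903 = 405.2871.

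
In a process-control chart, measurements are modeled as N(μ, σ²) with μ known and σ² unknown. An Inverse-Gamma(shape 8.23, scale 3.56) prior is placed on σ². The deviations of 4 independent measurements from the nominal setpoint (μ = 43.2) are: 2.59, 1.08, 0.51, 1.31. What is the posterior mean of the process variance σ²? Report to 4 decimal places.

0.9193

With known mean μ and an Inverse-Gamma(α, β) prior on σ², the Normal likelihood is conjugate: posterior is Inv-Gamma(α + n/2, β + Σ(xᵢ−μ)²/2).
Σ(xᵢ−μ)² = (2.59)² + (1.08)² + (0.51)² + (1.31)² = 9.8507.
Posterior: Inv-Gamma(8.23 + 4/2, 3.56 + 9.8507/2) = Inv-Gamma(10.23, 8.48535).
E[σ²|data] = β/(α−1) = 8.48535/9.23 = 0.9193.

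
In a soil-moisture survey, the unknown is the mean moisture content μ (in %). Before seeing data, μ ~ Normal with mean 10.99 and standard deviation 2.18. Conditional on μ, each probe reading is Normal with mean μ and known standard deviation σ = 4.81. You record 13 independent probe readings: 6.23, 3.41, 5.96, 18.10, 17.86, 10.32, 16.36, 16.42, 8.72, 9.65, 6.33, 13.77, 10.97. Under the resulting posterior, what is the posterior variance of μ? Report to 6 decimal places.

For Normal data with known variance σ², a Normal(μ₀, σ₀²) prior on μ is conjugate. Posterior precision = 1/σ₀² + n/σ²; posterior mean is the precision-weighted average of μ₀ and x̄.
σ₀² = 2.18² = 4.7524, σ² = 4.81² = 23.1361; σ² + n·σ₀² = 23.1361 + 13·4.7524 = 84.9173.
Posterior precision = 1/σ₀² + n/σ² = 1/4.7524 + 13/23.1361 = (σ² + n·σ₀²)/(σ₀²σ²) = 84.9173/(4.7524·23.1361); posterior variance σₙ² = σ₀²σ²/(σ² + n·σ₀²) = 4.7524·23.1361/84.9173 = 1.294813.

1.294813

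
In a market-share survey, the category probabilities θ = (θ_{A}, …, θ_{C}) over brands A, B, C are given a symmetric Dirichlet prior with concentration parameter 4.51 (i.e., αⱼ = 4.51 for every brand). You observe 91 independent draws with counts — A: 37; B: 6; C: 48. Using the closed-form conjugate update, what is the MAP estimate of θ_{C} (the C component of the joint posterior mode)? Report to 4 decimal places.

The Dirichlet prior is conjugate to the Multinomial likelihood: each posterior αⱼ = prior αⱼ + observed count nⱼ.
Posterior concentration: (41.51, 10.51, 52.51), total = 104.53.
Joint mode component: (α_{C}−1)/(Σα−K) = 51.51/101.53 = 0.5073.

0.5073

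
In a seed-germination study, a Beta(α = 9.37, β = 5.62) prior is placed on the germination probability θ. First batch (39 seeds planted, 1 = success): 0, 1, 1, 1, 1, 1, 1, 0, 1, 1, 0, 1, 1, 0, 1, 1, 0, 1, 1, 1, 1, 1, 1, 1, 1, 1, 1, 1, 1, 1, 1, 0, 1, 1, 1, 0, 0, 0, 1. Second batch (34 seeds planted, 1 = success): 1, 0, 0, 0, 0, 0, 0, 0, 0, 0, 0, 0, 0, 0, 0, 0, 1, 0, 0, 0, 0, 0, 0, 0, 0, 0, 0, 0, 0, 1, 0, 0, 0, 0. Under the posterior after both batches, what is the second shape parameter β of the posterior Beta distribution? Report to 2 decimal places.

45.62

The Beta prior is conjugate to a Binomial/Bernoulli likelihood; the update adds successes to α and failures to β.
After batch 1: Beta(9.37+30, 5.62+9) = Beta(39.37, 14.62).
After batch 2: Beta(39.37+3, 14.62+31) = Beta(42.37, 45.62).
Posterior β = 45.62.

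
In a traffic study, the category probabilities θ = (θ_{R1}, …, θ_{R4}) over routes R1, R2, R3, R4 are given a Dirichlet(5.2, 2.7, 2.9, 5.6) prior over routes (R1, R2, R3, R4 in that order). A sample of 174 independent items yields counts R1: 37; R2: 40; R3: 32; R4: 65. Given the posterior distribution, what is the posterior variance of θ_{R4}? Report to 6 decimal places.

The Dirichlet prior is conjugate to the Multinomial likelihood: each posterior αⱼ = prior αⱼ + observed count nⱼ.
Posterior concentration: (42.2, 42.7, 34.9, 70.6), total = 190.4.
Var[θ_j] = α_j(Σα−α_j)/((Σα)²(Σα+1)) = 70.6·119.8/(190.4²·191.4) = 0.001219.

0.001219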